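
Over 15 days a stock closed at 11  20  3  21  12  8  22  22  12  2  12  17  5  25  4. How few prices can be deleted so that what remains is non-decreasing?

9

Fewest deletions = n − (longest non-decreasing subsequence).
Patience tails:
11 → extends → [11]
20 → extends → [11, 20]
3 → replaces 11 → [3, 20]
21 → extends → [3, 20, 21]
12 → replaces 20 → [3, 12, 21]
8 → replaces 12 → [3, 8, 21]
22 → extends → [3, 8, 21, 22]
22 → extends → [3, 8, 21, 22, 22]
12 → replaces 21 → [3, 8, 12, 22, 22]
2 → replaces 3 → [2, 8, 12, 22, 22]
12 → replaces 22 → [2, 8, 12, 12, 22]
17 → replaces 22 → [2, 8, 12, 12, 17]
5 → replaces 8 → [2, 5, 12, 12, 17]
25 → extends → [2, 5, 12, 12, 17, 25]
4 → replaces 5 → [2, 4, 12, 12, 17, 25]
Longest non-decreasing subsequence has length 6, so deletions = 15 − 6 = 9.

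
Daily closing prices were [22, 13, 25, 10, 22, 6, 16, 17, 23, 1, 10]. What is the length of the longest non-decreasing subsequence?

Let dp[i] be the length of the longest such subsequence ending at index i:
i:      1  2  3  4  5  6  7  8  9 10 11
a[i]:  22 13 25 10 22  6 16 17 23  1 10
dp:     1  1  2  1  2  1  2  3  4  1  2
Maximum dp value is 4.

4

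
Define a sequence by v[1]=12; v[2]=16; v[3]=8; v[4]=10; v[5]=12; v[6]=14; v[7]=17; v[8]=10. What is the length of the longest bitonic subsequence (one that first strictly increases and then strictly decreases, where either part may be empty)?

inc[i] = longest strictly increasing subsequence ending at i; dec[i] = longest strictly decreasing subsequence starting at i:
i:      1  2  3  4  5  6  7  8
v[i]:  12 16  8 10 12 14 17 10
inc:    1  2  1  2  3  4  5  2
dec:    2  3  1  1  2  2  2  1
Best peak at i=7 (value 17): inc=5, dec=2, length 5+2−1 = 6.

6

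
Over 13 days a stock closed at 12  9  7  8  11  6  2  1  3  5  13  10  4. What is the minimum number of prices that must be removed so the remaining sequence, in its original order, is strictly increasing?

9

Fewest deletions = n − (longest strictly increasing subsequence).
Patience tails:
12 → extends → [12]
9 → replaces 12 → [9]
7 → replaces 9 → [7]
8 → extends → [7, 8]
11 → extends → [7, 8, 11]
6 → replaces 7 → [6, 8, 11]
2 → replaces 6 → [2, 8, 11]
1 → replaces 2 → [1, 8, 11]
3 → replaces 8 → [1, 3, 11]
5 → replaces 11 → [1, 3, 5]
13 → extends → [1, 3, 5, 13]
10 → replaces 13 → [1, 3, 5, 10]
4 → replaces 5 → [1, 3, 4, 10]
Longest strictly increasing subsequence has length 4, so deletions = 13 − 4 = 9.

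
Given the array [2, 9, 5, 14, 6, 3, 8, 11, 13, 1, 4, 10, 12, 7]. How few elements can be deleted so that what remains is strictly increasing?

8

Fewest deletions = n − (longest strictly increasing subsequence).
Patience tails:
2 → extends → [2]
9 → extends → [2, 9]
5 → replaces 9 → [2, 5]
14 → extends → [2, 5, 14]
6 → replaces 14 → [2, 5, 6]
3 → replaces 5 → [2, 3, 6]
8 → extends → [2, 3, 6, 8]
11 → extends → [2, 3, 6, 8, 11]
13 → extends → [2, 3, 6, 8, 11, 13]
1 → replaces 2 → [1, 3, 6, 8, 11, 13]
4 → replaces 6 → [1, 3, 4, 8, 11, 13]
10 → replaces 11 → [1, 3, 4, 8, 10, 13]
12 → replaces 13 → [1, 3, 4, 8, 10, 12]
7 → replaces 8 → [1, 3, 4, 7, 10, 12]
Longest strictly increasing subsequence has length 6, so deletions = 14 − 6 = 8.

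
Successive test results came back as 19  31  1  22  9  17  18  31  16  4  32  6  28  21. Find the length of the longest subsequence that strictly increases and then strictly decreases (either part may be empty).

inc[i] = longest strictly increasing subsequence ending at i; dec[i] = longest strictly decreasing subsequence starting at i:
i:      1  2  3  4  5  6  7  8  9 10 11 12 13 14
a[i]:  19 31  1 22  9 17 18 31 16  4 32  6 28 21
inc:    1  2  1  2  2  3  4  5  3  2  6  3  5  5
dec:    4  5  1  4  2  3  3  3  2  1  3  1  2  1
Best peak at i=11 (value 32): inc=6, dec=3, length 6+3−1 = 8.

8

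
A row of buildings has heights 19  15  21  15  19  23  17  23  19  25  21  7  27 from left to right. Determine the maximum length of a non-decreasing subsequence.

Let dp[i] be the length of the longest such subsequence ending at index i:
i:      1  2  3  4  5  6  7  8  9 10 11 12 13
a[i]:  19 15 21 15 19 23 17 23 19 25 21  7 27
dp:     1  1  2  2  3  4  3  5  4  6  5  1  7
Maximum dp value is 7.

7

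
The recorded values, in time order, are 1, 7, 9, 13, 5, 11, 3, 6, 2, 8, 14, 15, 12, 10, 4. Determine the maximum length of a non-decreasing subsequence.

Let dp[i] be the length of the longest such subsequence ending at index i:
i:      1  2  3  4  5  6  7  8  9 10 11 12 13 14 15
a[i]:   1  7  9 13  5 11  3  6  2  8 14 15 12 10  4
dp:     1  2  3  4  2  4  2  3  2  4  5  6  5  5  3
Maximum dp value is 6.

6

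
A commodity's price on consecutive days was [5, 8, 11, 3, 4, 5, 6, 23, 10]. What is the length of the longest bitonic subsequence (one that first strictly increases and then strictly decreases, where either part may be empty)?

inc[i] = longest strictly increasing subsequence ending at i; dec[i] = longest strictly decreasing subsequence starting at i:
i:      1  2  3  4  5  6  7  8  9
a[i]:   5  8 11  3  4  5  6 23 10
inc:    1  2  3  1  2  3  4  5  5
dec:    2  2  2  1  1  1  1  2  1
Best peak at i=8 (value 23): inc=5, dec=2, length 5+2−1 = 6.

6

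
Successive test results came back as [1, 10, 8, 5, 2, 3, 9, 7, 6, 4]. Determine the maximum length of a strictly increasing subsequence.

4

Track the smallest tail for each achievable length (strict):
1 → extends → [1]
10 → extends → [1, 10]
8 → replaces 10 → [1, 8]
5 → replaces 8 → [1, 5]
2 → replaces 5 → [1, 2]
3 → extends → [1, 2, 3]
9 → extends → [1, 2, 3, 9]
7 → replaces 9 → [1, 2, 3, 7]
6 → replaces 7 → [1, 2, 3, 6]
4 → replaces 6 → [1, 2, 3, 4]
Four tails, so the longest strictly increasing subsequence has length 4 (e.g. 1, 2, 3, 9).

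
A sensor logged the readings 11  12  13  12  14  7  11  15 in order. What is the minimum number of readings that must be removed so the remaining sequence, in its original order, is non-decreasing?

Fewest deletions = n − (longest non-decreasing subsequence).
i:      1  2  3  4  5  6  7  8
a[i]:  11 12 13 12 14  7 11 15
dp:     1  2  3  3  4  1  2  5
max dp = 5, so deletions = 8 − 5 = 3.

3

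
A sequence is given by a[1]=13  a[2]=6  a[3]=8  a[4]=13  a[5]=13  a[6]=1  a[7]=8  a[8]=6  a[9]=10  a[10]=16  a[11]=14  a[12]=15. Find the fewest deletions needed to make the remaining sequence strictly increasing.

Fewest deletions = n − (longest strictly increasing subsequence).
Patience tails:
13 → extends → [13]
6 → replaces 13 → [6]
8 → extends → [6, 8]
13 → extends → [6, 8, 13]
13 → already a tail → [6, 8, 13]
1 → replaces 6 → [1, 8, 13]
8 → already a tail → [1, 8, 13]
6 → replaces 8 → [1, 6, 13]
10 → replaces 13 → [1, 6, 10]
16 → extends → [1, 6, 10, 16]
14 → replaces 16 → [1, 6, 10, 14]
15 → extends → [1, 6, 10, 14, 15]
Longest strictly increasing subsequence has length 5, so deletions = 12 − 5 = 7.

7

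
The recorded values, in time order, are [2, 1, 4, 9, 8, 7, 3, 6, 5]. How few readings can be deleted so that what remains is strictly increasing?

6

Fewest deletions = n − (longest strictly increasing subsequence).
Patience tails:
2 → extends → [2]
1 → replaces 2 → [1]
4 → extends → [1, 4]
9 → extends → [1, 4, 9]
8 → replaces 9 → [1, 4, 8]
7 → replaces 8 → [1, 4, 7]
3 → replaces 4 → [1, 3, 7]
6 → replaces 7 → [1, 3, 6]
5 → replaces 6 → [1, 3, 5]
Longest strictly increasing subsequence has length 3, so deletions = 9 − 3 = 6.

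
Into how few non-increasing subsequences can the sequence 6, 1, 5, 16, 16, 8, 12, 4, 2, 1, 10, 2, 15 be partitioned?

5

Place each on the leftmost legal pile:
6 → new pile 1 (tops now [6])
1 → pile 1 (tops now [1])
5 → new pile 2 (tops now [1, 5])
16 → new pile 3 (tops now [1, 5, 16])
16 → pile 3 (tops now [1, 5, 16])
8 → pile 3 (tops now [1, 5, 8])
12 → new pile 4 (tops now [1, 5, 8, 12])
4 → pile 2 (tops now [1, 4, 8, 12])
2 → pile 2 (tops now [1, 2, 8, 12])
1 → pile 1 (tops now [1, 2, 8, 12])
10 → pile 4 (tops now [1, 2, 8, 10])
2 → pile 2 (tops now [1, 2, 8, 10])
15 → new pile 5 (tops now [1, 2, 8, 10, 15])
Five piles.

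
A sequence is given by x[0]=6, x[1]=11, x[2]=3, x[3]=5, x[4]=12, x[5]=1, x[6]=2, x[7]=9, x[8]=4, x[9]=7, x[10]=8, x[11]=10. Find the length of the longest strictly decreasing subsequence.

Let dp[i] be the longest strictly decreasing subsequence ending at i:
i:      0  1  2  3  4  5  6  7  8  9 10 11
x[i]:   6 11  3  5 12  1  2  9  4  7  8 10
dp:     1  1  2  2  1  3  3  2  3  3  3  2
Maximum is 3.

3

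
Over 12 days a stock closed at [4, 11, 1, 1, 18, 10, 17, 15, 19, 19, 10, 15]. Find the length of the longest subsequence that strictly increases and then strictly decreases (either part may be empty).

6

inc[i] = longest strictly increasing subsequence ending at i; dec[i] = longest strictly decreasing subsequence starting at i:
i:      1  2  3  4  5  6  7  8  9 10 11 12
a[i]:   4 11  1  1 18 10 17 15 19 19 10 15
inc:    1  2  1  1  3  2  3  3  4  4  2  3
dec:    2  2  1  1  4  1  3  2  2  2  1  1
Best peak at i=5 (value 18): inc=3, dec=4, length 3+4−1 = 6.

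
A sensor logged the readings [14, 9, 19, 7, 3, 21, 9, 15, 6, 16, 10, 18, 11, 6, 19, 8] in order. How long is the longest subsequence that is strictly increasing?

6

Track the smallest tail for each achievable length (strict):
14 → extends → [14]
9 → replaces 14 → [9]
19 → extends → [9, 19]
7 → replaces 9 → [7, 19]
3 → replaces 7 → [3, 19]
21 → extends → [3, 19, 21]
9 → replaces 19 → [3, 9, 21]
15 → replaces 21 → [3, 9, 15]
6 → replaces 9 → [3, 6, 15]
16 → extends → [3, 6, 15, 16]
10 → replaces 15 → [3, 6, 10, 16]
18 → extends → [3, 6, 10, 16, 18]
11 → replaces 16 → [3, 6, 10, 11, 18]
6 → already a tail → [3, 6, 10, 11, 18]
19 → extends → [3, 6, 10, 11, 18, 19]
8 → replaces 10 → [3, 6, 8, 11, 18, 19]
Six tails, so the longest strictly increasing subsequence has length 6 (e.g. 7, 9, 15, 16, 18, 19).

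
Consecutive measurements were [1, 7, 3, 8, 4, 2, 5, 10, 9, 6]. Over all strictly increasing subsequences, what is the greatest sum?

26

Let S[i] be the best sum of a strictly increasing subsequence ending at i:
i:      1  2  3  4  5  6  7  8  9 10
a[i]:   1  7  3  8  4  2  5 10  9  6
S:      1  8  4 16  8  3 13 26 25 19
Maximum is 26 (e.g. 1 + 7 + 8 + 10).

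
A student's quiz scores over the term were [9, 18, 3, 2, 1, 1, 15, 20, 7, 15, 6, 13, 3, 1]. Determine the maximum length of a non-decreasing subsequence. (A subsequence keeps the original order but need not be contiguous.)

4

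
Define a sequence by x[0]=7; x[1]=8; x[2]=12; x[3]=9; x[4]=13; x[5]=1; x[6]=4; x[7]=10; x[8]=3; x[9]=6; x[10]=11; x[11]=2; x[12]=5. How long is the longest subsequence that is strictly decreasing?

5

Negate each value so 'decreasing' becomes 'increasing', then run patience tails on the negated sequence:
-7 → extends → [-7]
-8 → replaces -7 → [-8]
-12 → replaces -8 → [-12]
-9 → extends → [-12, -9]
-13 → replaces -12 → [-13, -9]
-1 → extends → [-13, -9, -1]
-4 → replaces -1 → [-13, -9, -4]
-10 → replaces -9 → [-13, -10, -4]
-3 → extends → [-13, -10, -4, -3]
-6 → replaces -4 → [-13, -10, -6, -3]
-11 → replaces -10 → [-13, -11, -6, -3]
-2 → extends → [-13, -11, -6, -3, -2]
-5 → replaces -3 → [-13, -11, -6, -5, -2]
Five tails, so the longest strictly decreasing subsequence of the original has length 5.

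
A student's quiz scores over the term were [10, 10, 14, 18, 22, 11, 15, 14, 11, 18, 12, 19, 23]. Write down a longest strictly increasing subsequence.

10, 14, 15, 18, 19, 23

Patience tails give the LIS length; then backtrack through the dp parents:
10 → extends → [10]
10 → already a tail → [10]
14 → extends → [10, 14]
18 → extends → [10, 14, 18]
22 → extends → [10, 14, 18, 22]
11 → replaces 14 → [10, 11, 18, 22]
15 → replaces 18 → [10, 11, 15, 22]
14 → replaces 15 → [10, 11, 14, 22]
11 → already a tail → [10, 11, 14, 22]
18 → replaces 22 → [10, 11, 14, 18]
12 → replaces 14 → [10, 11, 12, 18]
19 → extends → [10, 11, 12, 18, 19]
23 → extends → [10, 11, 12, 18, 19, 23]
Length 6; one witness is 10, 14, 15, 18, 19, 23.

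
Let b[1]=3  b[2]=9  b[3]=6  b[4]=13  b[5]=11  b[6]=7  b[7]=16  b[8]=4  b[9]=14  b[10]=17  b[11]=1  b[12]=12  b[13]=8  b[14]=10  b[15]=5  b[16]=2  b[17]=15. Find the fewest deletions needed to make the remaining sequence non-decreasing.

11

Fewest deletions = n − (longest non-decreasing subsequence).
i:      1  2  3  4  5  6  7  8  9 10 11 12 13 14 15 16 17
b[i]:   3  9  6 13 11  7 16  4 14 17  1 12  8 10  5  2 15
dp:     1  2  2  3  3  3  4  2  4  5  1  4  4  5  3  2  6
max dp = 6, so deletions = 17 − 6 = 11.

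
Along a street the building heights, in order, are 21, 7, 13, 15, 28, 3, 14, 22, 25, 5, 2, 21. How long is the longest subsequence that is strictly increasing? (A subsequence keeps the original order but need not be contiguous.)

5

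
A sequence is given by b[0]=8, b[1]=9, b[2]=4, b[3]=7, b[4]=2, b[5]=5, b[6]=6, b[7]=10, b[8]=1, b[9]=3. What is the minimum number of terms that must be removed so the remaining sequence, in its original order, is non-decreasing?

Fewest deletions = n − (longest non-decreasing subsequence).
i:      0  1  2  3  4  5  6  7  8  9
b[i]:   8  9  4  7  2  5  6 10  1  3
dp:     1  2  1  2  1  2  3  4  1  2
max dp = 4, so deletions = 10 − 4 = 6.

6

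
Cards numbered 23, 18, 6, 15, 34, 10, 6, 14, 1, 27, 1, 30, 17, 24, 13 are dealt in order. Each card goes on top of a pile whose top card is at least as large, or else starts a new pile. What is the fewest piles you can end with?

Place each on the leftmost legal pile:
23 → new pile 1 (tops now [23])
18 → pile 1 (tops now [18])
6 → pile 1 (tops now [6])
15 → new pile 2 (tops now [6, 15])
34 → new pile 3 (tops now [6, 15, 34])
10 → pile 2 (tops now [6, 10, 34])
6 → pile 1 (tops now [6, 10, 34])
14 → pile 3 (tops now [6, 10, 14])
1 → pile 1 (tops now [1, 10, 14])
27 → new pile 4 (tops now [1, 10, 14, 27])
1 → pile 1 (tops now [1, 10, 14, 27])
30 → new pile 5 (tops now [1, 10, 14, 27, 30])
17 → pile 4 (tops now [1, 10, 14, 17, 30])
24 → pile 5 (tops now [1, 10, 14, 17, 24])
13 → pile 3 (tops now [1, 10, 13, 17, 24])
Five piles.

5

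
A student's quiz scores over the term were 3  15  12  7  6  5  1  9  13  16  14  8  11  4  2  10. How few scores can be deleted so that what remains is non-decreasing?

11

Fewest deletions = n − (longest non-decreasing subsequence).
i:      1  2  3  4  5  6  7  8  9 10 11 12 13 14 15 16
a[i]:   3 15 12  7  6  5  1  9 13 16 14  8 11  4  2 10
dp:     1  2  2  2  2  2  1  3  4  5  5  3  4  2  2  4
max dp = 5, so deletions = 16 − 5 = 11.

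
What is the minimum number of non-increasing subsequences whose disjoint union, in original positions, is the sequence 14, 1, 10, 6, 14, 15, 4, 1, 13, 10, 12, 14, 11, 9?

The minimum number of non-increasing subsequences covering a sequence equals the length of its longest strictly increasing subsequence.
LIS length is 5 (e.g. 1, 6, 10, 12, 14), so 5 piles are needed.

5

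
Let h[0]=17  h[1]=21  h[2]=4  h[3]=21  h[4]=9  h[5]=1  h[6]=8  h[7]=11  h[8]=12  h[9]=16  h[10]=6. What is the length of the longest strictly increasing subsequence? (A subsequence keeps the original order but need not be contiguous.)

5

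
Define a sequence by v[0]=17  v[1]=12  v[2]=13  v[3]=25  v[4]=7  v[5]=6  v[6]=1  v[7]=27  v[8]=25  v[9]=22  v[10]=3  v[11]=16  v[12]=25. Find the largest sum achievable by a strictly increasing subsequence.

Let S[i] be the best sum of a strictly increasing subsequence ending at i:
i:      0  1  2  3  4  5  6  7  8  9 10 11 12
v[i]:  17 12 13 25  7  6  1 27 25 22  3 16 25
S:     17 12 25 50  7  6  1 77 50 47  4 41 72
Maximum is 77 (e.g. 12 + 13 + 25 + 27).

77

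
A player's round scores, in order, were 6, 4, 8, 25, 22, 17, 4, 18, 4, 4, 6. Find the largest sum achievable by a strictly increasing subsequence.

49

Let S[i] be the best sum of a strictly increasing subsequence ending at i:
i:      1  2  3  4  5  6  7  8  9 10 11
a[i]:   6  4  8 25 22 17  4 18  4  4  6
S:      6  4 14 39 36 31  4 49  4  4 10
Maximum is 49 (e.g. 6 + 8 + 17 + 18).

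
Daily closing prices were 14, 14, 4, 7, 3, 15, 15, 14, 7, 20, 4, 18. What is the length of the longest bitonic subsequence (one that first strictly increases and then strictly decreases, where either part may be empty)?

inc[i] = longest strictly increasing subsequence ending at i; dec[i] = longest strictly decreasing subsequence starting at i:
i:      1  2  3  4  5  6  7  8  9 10 11 12
a[i]:  14 14  4  7  3 15 15 14  7 20  4 18
inc:    1  1  1  2  1  3  3  3  2  4  2  4
dec:    3  3  2  2  1  4  4  3  2  2  1  1
Best peak at i=6 (value 15): inc=3, dec=4, length 3+4−1 = 6.

6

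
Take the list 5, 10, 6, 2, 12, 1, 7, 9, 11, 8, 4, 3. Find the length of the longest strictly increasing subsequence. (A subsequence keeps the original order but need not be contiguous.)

Track the smallest tail for each achievable length (strict):
5 → extends → [5]
10 → extends → [5, 10]
6 → replaces 10 → [5, 6]
2 → replaces 5 → [2, 6]
12 → extends → [2, 6, 12]
1 → replaces 2 → [1, 6, 12]
7 → replaces 12 → [1, 6, 7]
9 → extends → [1, 6, 7, 9]
11 → extends → [1, 6, 7, 9, 11]
8 → replaces 9 → [1, 6, 7, 8, 11]
4 → replaces 6 → [1, 4, 7, 8, 11]
3 → replaces 4 → [1, 3, 7, 8, 11]
Five tails, so the longest strictly increasing subsequence has length 5 (e.g. 5, 6, 7, 9, 11).

5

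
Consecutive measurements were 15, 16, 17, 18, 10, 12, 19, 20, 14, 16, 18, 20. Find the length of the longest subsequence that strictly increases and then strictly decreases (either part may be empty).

7

inc[i] = longest strictly increasing subsequence ending at i; dec[i] = longest strictly decreasing subsequence starting at i:
i:      1  2  3  4  5  6  7  8  9 10 11 12
a[i]:  15 16 17 18 10 12 19 20 14 16 18 20
inc:    1  2  3  4  1  2  5  6  3  4  5  6
dec:    2  2  2  2  1  1  2  2  1  1  1  1
Best peak at i=8 (value 20): inc=6, dec=2, length 6+2−1 = 7.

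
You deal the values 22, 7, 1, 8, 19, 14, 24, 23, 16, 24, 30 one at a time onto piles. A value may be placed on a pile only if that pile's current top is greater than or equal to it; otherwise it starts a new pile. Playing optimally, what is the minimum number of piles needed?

6

The minimum number of non-increasing subsequences covering a sequence equals the length of its longest strictly increasing subsequence.
LIS length is 6 (e.g. 7, 8, 19, 23, 24, 30), so 6 piles are needed.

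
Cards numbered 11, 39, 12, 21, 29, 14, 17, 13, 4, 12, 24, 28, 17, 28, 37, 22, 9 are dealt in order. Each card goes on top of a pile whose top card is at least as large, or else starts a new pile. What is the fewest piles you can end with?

Place each on the leftmost legal pile:
11 → new pile 1 (tops now [11])
39 → new pile 2 (tops now [11, 39])
12 → pile 2 (tops now [11, 12])
21 → new pile 3 (tops now [11, 12, 21])
29 → new pile 4 (tops now [11, 12, 21, 29])
14 → pile 3 (tops now [11, 12, 14, 29])
17 → pile 4 (tops now [11, 12, 14, 17])
13 → pile 3 (tops now [11, 12, 13, 17])
4 → pile 1 (tops now [4, 12, 13, 17])
12 → pile 2 (tops now [4, 12, 13, 17])
24 → new pile 5 (tops now [4, 12, 13, 17, 24])
28 → new pile 6 (tops now [4, 12, 13, 17, 24, 28])
17 → pile 4 (tops now [4, 12, 13, 17, 24, 28])
28 → pile 6 (tops now [4, 12, 13, 17, 24, 28])
37 → new pile 7 (tops now [4, 12, 13, 17, 24, 28, 37])
22 → pile 5 (tops now [4, 12, 13, 17, 22, 28, 37])
9 → pile 2 (tops now [4, 9, 13, 17, 22, 28, 37])
Seven piles.

7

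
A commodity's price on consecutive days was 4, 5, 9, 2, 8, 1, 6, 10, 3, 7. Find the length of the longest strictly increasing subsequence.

4

Track the smallest tail for each achievable length (strict):
4 → extends → [4]
5 → extends → [4, 5]
9 → extends → [4, 5, 9]
2 → replaces 4 → [2, 5, 9]
8 → replaces 9 → [2, 5, 8]
1 → replaces 2 → [1, 5, 8]
6 → replaces 8 → [1, 5, 6]
10 → extends → [1, 5, 6, 10]
3 → replaces 5 → [1, 3, 6, 10]
7 → replaces 10 → [1, 3, 6, 7]
Four tails, so the longest strictly increasing subsequence has length 4 (e.g. 4, 5, 9, 10).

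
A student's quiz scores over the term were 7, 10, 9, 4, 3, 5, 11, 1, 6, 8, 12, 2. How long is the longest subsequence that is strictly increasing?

5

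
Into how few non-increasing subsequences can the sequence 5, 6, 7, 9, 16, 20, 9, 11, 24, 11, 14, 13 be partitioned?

7

Place each on the leftmost legal pile:
5 → new pile 1 (tops now [5])
6 → new pile 2 (tops now [5, 6])
7 → new pile 3 (tops now [5, 6, 7])
9 → new pile 4 (tops now [5, 6, 7, 9])
16 → new pile 5 (tops now [5, 6, 7, 9, 16])
20 → new pile 6 (tops now [5, 6, 7, 9, 16, 20])
9 → pile 4 (tops now [5, 6, 7, 9, 16, 20])
11 → pile 5 (tops now [5, 6, 7, 9, 11, 20])
24 → new pile 7 (tops now [5, 6, 7, 9, 11, 20, 24])
11 → pile 5 (tops now [5, 6, 7, 9, 11, 20, 24])
14 → pile 6 (tops now [5, 6, 7, 9, 11, 14, 24])
13 → pile 6 (tops now [5, 6, 7, 9, 11, 13, 24])
Seven piles.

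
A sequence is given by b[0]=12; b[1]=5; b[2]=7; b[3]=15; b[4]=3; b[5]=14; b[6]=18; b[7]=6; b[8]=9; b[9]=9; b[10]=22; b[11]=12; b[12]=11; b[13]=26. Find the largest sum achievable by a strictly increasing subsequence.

93

Let S[i] be the best sum of a strictly increasing subsequence ending at i:
i:      0  1  2  3  4  5  6  7  8  9 10 11 12 13
b[i]:  12  5  7 15  3 14 18  6  9  9 22 12 11 26
S:     12  5 12 27  3 26 45 11 21 21 67 33 32 93
Maximum is 93 (e.g. 5 + 7 + 15 + 18 + 22 + 26).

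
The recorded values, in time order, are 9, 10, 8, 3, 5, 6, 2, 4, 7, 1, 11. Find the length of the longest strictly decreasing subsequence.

Negate each value so 'decreasing' becomes 'increasing', then run patience tails on the negated sequence:
-9 → extends → [-9]
-10 → replaces -9 → [-10]
-8 → extends → [-10, -8]
-3 → extends → [-10, -8, -3]
-5 → replaces -3 → [-10, -8, -5]
-6 → replaces -5 → [-10, -8, -6]
-2 → extends → [-10, -8, -6, -2]
-4 → replaces -2 → [-10, -8, -6, -4]
-7 → replaces -6 → [-10, -8, -7, -4]
-1 → extends → [-10, -8, -7, -4, -1]
-11 → replaces -10 → [-11, -8, -7, -4, -1]
Five tails, so the longest strictly decreasing subsequence of the original has length 5.

5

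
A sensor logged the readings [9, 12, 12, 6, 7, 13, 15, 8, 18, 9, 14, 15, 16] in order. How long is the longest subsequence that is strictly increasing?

7

Track the smallest tail for each achievable length (strict):
9 → extends → [9]
12 → extends → [9, 12]
12 → already a tail → [9, 12]
6 → replaces 9 → [6, 12]
7 → replaces 12 → [6, 7]
13 → extends → [6, 7, 13]
15 → extends → [6, 7, 13, 15]
8 → replaces 13 → [6, 7, 8, 15]
18 → extends → [6, 7, 8, 15, 18]
9 → replaces 15 → [6, 7, 8, 9, 18]
14 → replaces 18 → [6, 7, 8, 9, 14]
15 → extends → [6, 7, 8, 9, 14, 15]
16 → extends → [6, 7, 8, 9, 14, 15, 16]
Seven tails, so the longest strictly increasing subsequence has length 7 (e.g. 6, 7, 8, 9, 14, 15, 16).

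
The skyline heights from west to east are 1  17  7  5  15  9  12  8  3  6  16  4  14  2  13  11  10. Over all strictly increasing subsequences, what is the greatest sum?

45

Let S[i] be the best sum of a strictly increasing subsequence ending at i:
i:      1  2  3  4  5  6  7  8  9 10 11 12 13 14 15 16 17
a[i]:   1 17  7  5 15  9 12  8  3  6 16  4 14  2 13 11 10
S:      1 18  8  6 23 17 29 16  4 12 45  8 43  3 42 28 27
Maximum is 45 (e.g. 1 + 7 + 9 + 12 + 16).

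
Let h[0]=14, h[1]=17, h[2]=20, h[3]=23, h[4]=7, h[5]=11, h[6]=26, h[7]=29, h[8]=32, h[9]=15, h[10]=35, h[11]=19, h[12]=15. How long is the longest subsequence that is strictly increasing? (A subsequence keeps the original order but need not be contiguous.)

8

Track the smallest tail for each achievable length (strict):
14 → extends → [14]
17 → extends → [14, 17]
20 → extends → [14, 17, 20]
23 → extends → [14, 17, 20, 23]
7 → replaces 14 → [7, 17, 20, 23]
11 → replaces 17 → [7, 11, 20, 23]
26 → extends → [7, 11, 20, 23, 26]
29 → extends → [7, 11, 20, 23, 26, 29]
32 → extends → [7, 11, 20, 23, 26, 29, 32]
15 → replaces 20 → [7, 11, 15, 23, 26, 29, 32]
35 → extends → [7, 11, 15, 23, 26, 29, 32, 35]
19 → replaces 23 → [7, 11, 15, 19, 26, 29, 32, 35]
15 → already a tail → [7, 11, 15, 19, 26, 29, 32, 35]
Eight tails, so the longest strictly increasing subsequence has length 8 (e.g. 14, 17, 20, 23, 26, 29, 32, 35).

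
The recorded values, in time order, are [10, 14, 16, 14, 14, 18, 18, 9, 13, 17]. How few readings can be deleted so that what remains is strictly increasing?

Fewest deletions = n − (longest strictly increasing subsequence).
i:      1  2  3  4  5  6  7  8  9 10
a[i]:  10 14 16 14 14 18 18  9 13 17
dp:     1  2  3  2  2  4  4  1  2  4
max dp = 4, so deletions = 10 − 4 = 6.

6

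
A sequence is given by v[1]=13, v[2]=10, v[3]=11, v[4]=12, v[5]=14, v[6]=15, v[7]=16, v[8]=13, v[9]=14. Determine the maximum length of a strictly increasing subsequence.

6

Track the smallest tail for each achievable length (strict):
13 → extends → [13]
10 → replaces 13 → [10]
11 → extends → [10, 11]
12 → extends → [10, 11, 12]
14 → extends → [10, 11, 12, 14]
15 → extends → [10, 11, 12, 14, 15]
16 → extends → [10, 11, 12, 14, 15, 16]
13 → replaces 14 → [10, 11, 12, 13, 15, 16]
14 → replaces 15 → [10, 11, 12, 13, 14, 16]
Six tails, so the longest strictly increasing subsequence has length 6 (e.g. 10, 11, 12, 14, 15, 16).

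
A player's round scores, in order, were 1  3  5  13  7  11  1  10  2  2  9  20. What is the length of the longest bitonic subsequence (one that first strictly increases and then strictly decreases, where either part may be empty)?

inc[i] = longest strictly increasing subsequence ending at i; dec[i] = longest strictly decreasing subsequence starting at i:
i:      1  2  3  4  5  6  7  8  9 10 11 12
a[i]:   1  3  5 13  7 11  1 10  2  2  9 20
inc:    1  2  3  4  4  5  1  5  2  2  5  6
dec:    1  2  2  4  2  3  1  2  1  1  1  1
Best peak at i=4 (value 13): inc=4, dec=4, length 4+4−1 = 7.

7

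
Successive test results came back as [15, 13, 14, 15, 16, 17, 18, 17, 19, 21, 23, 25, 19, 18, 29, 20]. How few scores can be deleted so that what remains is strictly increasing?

5

Fewest deletions = n − (longest strictly increasing subsequence).
Patience tails:
15 → extends → [15]
13 → replaces 15 → [13]
14 → extends → [13, 14]
15 → extends → [13, 14, 15]
16 → extends → [13, 14, 15, 16]
17 → extends → [13, 14, 15, 16, 17]
18 → extends → [13, 14, 15, 16, 17, 18]
17 → already a tail → [13, 14, 15, 16, 17, 18]
19 → extends → [13, 14, 15, 16, 17, 18, 19]
21 → extends → [13, 14, 15, 16, 17, 18, 19, 21]
23 → extends → [13, 14, 15, 16, 17, 18, 19, 21, 23]
25 → extends → [13, 14, 15, 16, 17, 18, 19, 21, 23, 25]
19 → already a tail → [13, 14, 15, 16, 17, 18, 19, 21, 23, 25]
18 → already a tail → [13, 14, 15, 16, 17, 18, 19, 21, 23, 25]
29 → extends → [13, 14, 15, 16, 17, 18, 19, 21, 23, 25, 29]
20 → replaces 21 → [13, 14, 15, 16, 17, 18, 19, 20, 23, 25, 29]
Longest strictly increasing subsequence has length 11, so deletions = 16 − 11 = 5.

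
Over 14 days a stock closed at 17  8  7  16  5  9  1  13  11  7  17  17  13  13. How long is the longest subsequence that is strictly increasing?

4

Track the smallest tail for each achievable length (strict):
17 → extends → [17]
8 → replaces 17 → [8]
7 → replaces 8 → [7]
16 → extends → [7, 16]
5 → replaces 7 → [5, 16]
9 → replaces 16 → [5, 9]
1 → replaces 5 → [1, 9]
13 → extends → [1, 9, 13]
11 → replaces 13 → [1, 9, 11]
7 → replaces 9 → [1, 7, 11]
17 → extends → [1, 7, 11, 17]
17 → already a tail → [1, 7, 11, 17]
13 → replaces 17 → [1, 7, 11, 13]
13 → already a tail → [1, 7, 11, 13]
Four tails, so the longest strictly increasing subsequence has length 4 (e.g. 8, 9, 13, 17).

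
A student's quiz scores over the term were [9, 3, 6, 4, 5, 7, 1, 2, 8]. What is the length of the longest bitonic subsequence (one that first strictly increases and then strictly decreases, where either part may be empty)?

5

inc[i] = longest strictly increasing subsequence ending at i; dec[i] = longest strictly decreasing subsequence starting at i:
i:     1 2 3 4 5 6 7 8 9
a[i]:  9 3 6 4 5 7 1 2 8
inc:   1 1 2 2 3 4 1 2 5
dec:   4 2 3 2 2 2 1 1 1
Best peak at i=6 (value 7): inc=4, dec=2, length 4+2−1 = 5.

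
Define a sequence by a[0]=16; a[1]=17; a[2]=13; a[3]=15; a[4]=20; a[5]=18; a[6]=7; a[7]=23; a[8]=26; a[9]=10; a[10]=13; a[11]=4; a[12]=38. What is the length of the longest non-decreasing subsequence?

6

Track the smallest tail for each achievable length (allowing ties):
16 → extends → [16]
17 → extends → [16, 17]
13 → replaces 16 → [13, 17]
15 → replaces 17 → [13, 15]
20 → extends → [13, 15, 20]
18 → replaces 20 → [13, 15, 18]
7 → replaces 13 → [7, 15, 18]
23 → extends → [7, 15, 18, 23]
26 → extends → [7, 15, 18, 23, 26]
10 → replaces 15 → [7, 10, 18, 23, 26]
13 → replaces 18 → [7, 10, 13, 23, 26]
4 → replaces 7 → [4, 10, 13, 23, 26]
38 → extends → [4, 10, 13, 23, 26, 38]
Six tails, so the longest non-decreasing subsequence has length 6 (e.g. 16, 17, 20, 23, 26, 38).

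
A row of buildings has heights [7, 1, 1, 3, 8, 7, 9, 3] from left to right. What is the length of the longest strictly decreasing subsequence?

3

Negate each value so 'decreasing' becomes 'increasing', then run patience tails on the negated sequence:
-7 → extends → [-7]
-1 → extends → [-7, -1]
-1 → already a tail → [-7, -1]
-3 → replaces -1 → [-7, -3]
-8 → replaces -7 → [-8, -3]
-7 → replaces -3 → [-8, -7]
-9 → replaces -8 → [-9, -7]
-3 → extends → [-9, -7, -3]
Three tails, so the longest strictly decreasing subsequence of the original has length 3.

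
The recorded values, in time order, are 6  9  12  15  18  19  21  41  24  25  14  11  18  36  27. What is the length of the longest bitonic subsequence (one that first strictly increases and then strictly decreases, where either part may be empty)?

11

inc[i] = longest strictly increasing subsequence ending at i; dec[i] = longest strictly decreasing subsequence starting at i:
i:      1  2  3  4  5  6  7  8  9 10 11 12 13 14 15
a[i]:   6  9 12 15 18 19 21 41 24 25 14 11 18 36 27
inc:    1  2  3  4  5  6  7  8  8  9  4  3  5 10 10
dec:    1  1  2  3  3  3  3  4  3  3  2  1  1  2  1
Best peak at i=8 (value 41): inc=8, dec=4, length 8+4−1 = 11.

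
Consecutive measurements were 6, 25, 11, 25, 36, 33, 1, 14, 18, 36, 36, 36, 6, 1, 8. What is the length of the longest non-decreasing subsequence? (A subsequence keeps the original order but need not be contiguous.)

7

Track the smallest tail for each achievable length (allowing ties):
6 → extends → [6]
25 → extends → [6, 25]
11 → replaces 25 → [6, 11]
25 → extends → [6, 11, 25]
36 → extends → [6, 11, 25, 36]
33 → replaces 36 → [6, 11, 25, 33]
1 → replaces 6 → [1, 11, 25, 33]
14 → replaces 25 → [1, 11, 14, 33]
18 → replaces 33 → [1, 11, 14, 18]
36 → extends → [1, 11, 14, 18, 36]
36 → extends → [1, 11, 14, 18, 36, 36]
36 → extends → [1, 11, 14, 18, 36, 36, 36]
6 → replaces 11 → [1, 6, 14, 18, 36, 36, 36]
1 → replaces 6 → [1, 1, 14, 18, 36, 36, 36]
8 → replaces 14 → [1, 1, 8, 18, 36, 36, 36]
Seven tails, so the longest non-decreasing subsequence has length 7 (e.g. 6, 25, 25, 36, 36, 36, 36).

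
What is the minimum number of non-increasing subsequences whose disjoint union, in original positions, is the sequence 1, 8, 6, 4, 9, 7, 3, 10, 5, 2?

4

Place each on the leftmost legal pile:
1 → new pile 1 (tops now [1])
8 → new pile 2 (tops now [1, 8])
6 → pile 2 (tops now [1, 6])
4 → pile 2 (tops now [1, 4])
9 → new pile 3 (tops now [1, 4, 9])
7 → pile 3 (tops now [1, 4, 7])
3 → pile 2 (tops now [1, 3, 7])
10 → new pile 4 (tops now [1, 3, 7, 10])
5 → pile 3 (tops now [1, 3, 5, 10])
2 → pile 2 (tops now [1, 2, 5, 10])
Four piles.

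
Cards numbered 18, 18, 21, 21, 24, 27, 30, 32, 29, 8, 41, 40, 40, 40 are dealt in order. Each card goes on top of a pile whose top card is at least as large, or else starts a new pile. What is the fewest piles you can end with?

7

The minimum number of non-increasing subsequences covering a sequence equals the length of its longest strictly increasing subsequence.
LIS length is 7 (e.g. 18, 21, 24, 27, 30, 32, 41), so 7 piles are needed.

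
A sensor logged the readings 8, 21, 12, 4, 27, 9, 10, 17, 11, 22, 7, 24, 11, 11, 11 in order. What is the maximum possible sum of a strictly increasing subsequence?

90

Let S[i] be the best sum of a strictly increasing subsequence ending at i:
i:      1  2  3  4  5  6  7  8  9 10 11 12 13 14 15
a[i]:   8 21 12  4 27  9 10 17 11 22  7 24 11 11 11
S:      8 29 20  4 56 17 27 44 38 66 11 90 38 38 38
Maximum is 90 (e.g. 8 + 9 + 10 + 17 + 22 + 24).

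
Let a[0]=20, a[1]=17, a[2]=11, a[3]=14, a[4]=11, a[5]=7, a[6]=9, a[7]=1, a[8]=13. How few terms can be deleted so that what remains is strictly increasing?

6

Fewest deletions = n − (longest strictly increasing subsequence).
Patience tails:
20 → extends → [20]
17 → replaces 20 → [17]
11 → replaces 17 → [11]
14 → extends → [11, 14]
11 → already a tail → [11, 14]
7 → replaces 11 → [7, 14]
9 → replaces 14 → [7, 9]
1 → replaces 7 → [1, 9]
13 → extends → [1, 9, 13]
Longest strictly increasing subsequence has length 3, so deletions = 9 − 3 = 6.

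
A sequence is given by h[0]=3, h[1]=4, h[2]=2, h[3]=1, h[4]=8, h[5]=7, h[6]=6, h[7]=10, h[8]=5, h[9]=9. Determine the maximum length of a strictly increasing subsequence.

Track the smallest tail for each achievable length (strict):
3 → extends → [3]
4 → extends → [3, 4]
2 → replaces 3 → [2, 4]
1 → replaces 2 → [1, 4]
8 → extends → [1, 4, 8]
7 → replaces 8 → [1, 4, 7]
6 → replaces 7 → [1, 4, 6]
10 → extends → [1, 4, 6, 10]
5 → replaces 6 → [1, 4, 5, 10]
9 → replaces 10 → [1, 4, 5, 9]
Four tails, so the longest strictly increasing subsequence has length 4 (e.g. 3, 4, 8, 10).

4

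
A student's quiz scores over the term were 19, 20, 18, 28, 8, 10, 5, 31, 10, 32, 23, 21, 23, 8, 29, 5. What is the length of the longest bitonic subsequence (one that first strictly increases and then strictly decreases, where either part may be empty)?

9

inc[i] = longest strictly increasing subsequence ending at i; dec[i] = longest strictly decreasing subsequence starting at i:
i:      1  2  3  4  5  6  7  8  9 10 11 12 13 14 15 16
a[i]:  19 20 18 28  8 10  5 31 10 32 23 21 23  8 29  5
inc:    1  2  1  3  1  2  1  4  2  5  3  3  4  2  5  1
dec:    5  5  4  5  2  3  1  5  3  5  4  3  3  2  2  1
Best peak at i=10 (value 32): inc=5, dec=5, length 5+5−1 = 9.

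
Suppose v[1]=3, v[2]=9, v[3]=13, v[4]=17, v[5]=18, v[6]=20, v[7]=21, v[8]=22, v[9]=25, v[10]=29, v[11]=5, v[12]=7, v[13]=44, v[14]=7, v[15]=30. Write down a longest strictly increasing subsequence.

3, 9, 13, 17, 18, 20, 21, 22, 25, 29, 44

Patience tails give the LIS length; then backtrack through the dp parents:
3 → extends → [3]
9 → extends → [3, 9]
13 → extends → [3, 9, 13]
17 → extends → [3, 9, 13, 17]
18 → extends → [3, 9, 13, 17, 18]
20 → extends → [3, 9, 13, 17, 18, 20]
21 → extends → [3, 9, 13, 17, 18, 20, 21]
22 → extends → [3, 9, 13, 17, 18, 20, 21, 22]
25 → extends → [3, 9, 13, 17, 18, 20, 21, 22, 25]
29 → extends → [3, 9, 13, 17, 18, 20, 21, 22, 25, 29]
5 → replaces 9 → [3, 5, 13, 17, 18, 20, 21, 22, 25, 29]
7 → replaces 13 → [3, 5, 7, 17, 18, 20, 21, 22, 25, 29]
44 → extends → [3, 5, 7, 17, 18, 20, 21, 22, 25, 29, 44]
7 → already a tail → [3, 5, 7, 17, 18, 20, 21, 22, 25, 29, 44]
30 → replaces 44 → [3, 5, 7, 17, 18, 20, 21, 22, 25, 29, 30]
Length 11; one witness is 3, 9, 13, 17, 18, 20, 21, 22, 25, 29, 44.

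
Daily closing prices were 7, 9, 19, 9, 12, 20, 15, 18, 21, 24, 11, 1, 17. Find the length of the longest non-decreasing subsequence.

8

Let dp[i] be the length of the longest such subsequence ending at index i:
i:      1  2  3  4  5  6  7  8  9 10 11 12 13
a[i]:   7  9 19  9 12 20 15 18 21 24 11  1 17
dp:     1  2  3  3  4  5  5  6  7  8  4  1  6
Maximum dp value is 8.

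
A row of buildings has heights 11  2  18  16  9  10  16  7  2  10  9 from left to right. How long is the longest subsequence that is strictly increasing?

4

Track the smallest tail for each achievable length (strict):
11 → extends → [11]
2 → replaces 11 → [2]
18 → extends → [2, 18]
16 → replaces 18 → [2, 16]
9 → replaces 16 → [2, 9]
10 → extends → [2, 9, 10]
16 → extends → [2, 9, 10, 16]
7 → replaces 9 → [2, 7, 10, 16]
2 → already a tail → [2, 7, 10, 16]
10 → already a tail → [2, 7, 10, 16]
9 → replaces 10 → [2, 7, 9, 16]
Four tails, so the longest strictly increasing subsequence has length 4 (e.g. 2, 9, 10, 16).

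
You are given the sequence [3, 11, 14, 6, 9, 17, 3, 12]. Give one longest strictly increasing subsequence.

3, 11, 14, 17

Patience tails give the LIS length; then backtrack through the dp parents:
3 → extends → [3]
11 → extends → [3, 11]
14 → extends → [3, 11, 14]
6 → replaces 11 → [3, 6, 14]
9 → replaces 14 → [3, 6, 9]
17 → extends → [3, 6, 9, 17]
3 → already a tail → [3, 6, 9, 17]
12 → replaces 17 → [3, 6, 9, 12]
Length 4; one witness is 3, 11, 14, 17.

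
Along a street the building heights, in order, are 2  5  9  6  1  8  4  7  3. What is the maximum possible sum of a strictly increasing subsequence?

Let S[i] be the best sum of a strictly increasing subsequence ending at i:
i:      1  2  3  4  5  6  7  8  9
a[i]:   2  5  9  6  1  8  4  7  3
S:      2  7 16 13  1 21  6 20  5
Maximum is 21 (e.g. 2 + 5 + 6 + 8).

21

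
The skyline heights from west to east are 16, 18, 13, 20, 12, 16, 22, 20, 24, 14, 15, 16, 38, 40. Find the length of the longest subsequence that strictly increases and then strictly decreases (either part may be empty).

inc[i] = longest strictly increasing subsequence ending at i; dec[i] = longest strictly decreasing subsequence starting at i:
i:      1  2  3  4  5  6  7  8  9 10 11 12 13 14
a[i]:  16 18 13 20 12 16 22 20 24 14 15 16 38 40
inc:    1  2  1  3  1  2  4  3  5  2  3  4  6  7
dec:    3  3  2  3  1  2  3  2  2  1  1  1  1  1
Best peak at i=14 (value 40): inc=7, dec=1, length 7+1−1 = 7.

7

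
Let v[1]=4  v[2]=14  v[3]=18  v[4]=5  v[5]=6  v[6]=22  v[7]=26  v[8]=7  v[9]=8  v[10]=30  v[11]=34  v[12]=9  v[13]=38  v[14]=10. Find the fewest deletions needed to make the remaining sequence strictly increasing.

Fewest deletions = n − (longest strictly increasing subsequence).
i:      1  2  3  4  5  6  7  8  9 10 11 12 13 14
v[i]:   4 14 18  5  6 22 26  7  8 30 34  9 38 10
dp:     1  2  3  2  3  4  5  4  5  6  7  6  8  7
max dp = 8, so deletions = 14 − 8 = 6.

6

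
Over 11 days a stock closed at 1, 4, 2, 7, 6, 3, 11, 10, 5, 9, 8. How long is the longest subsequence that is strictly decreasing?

Negate each value so 'decreasing' becomes 'increasing', then run patience tails on the negated sequence:
-1 → extends → [-1]
-4 → replaces -1 → [-4]
-2 → extends → [-4, -2]
-7 → replaces -4 → [-7, -2]
-6 → replaces -2 → [-7, -6]
-3 → extends → [-7, -6, -3]
-11 → replaces -7 → [-11, -6, -3]
-10 → replaces -6 → [-11, -10, -3]
-5 → replaces -3 → [-11, -10, -5]
-9 → replaces -5 → [-11, -10, -9]
-8 → extends → [-11, -10, -9, -8]
Four tails, so the longest strictly decreasing subsequence of the original has length 4.

4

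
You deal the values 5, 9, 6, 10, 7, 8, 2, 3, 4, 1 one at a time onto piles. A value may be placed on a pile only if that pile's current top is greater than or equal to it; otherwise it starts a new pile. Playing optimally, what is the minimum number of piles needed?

The minimum number of non-increasing subsequences covering a sequence equals the length of its longest strictly increasing subsequence.
LIS length is 4 (e.g. 5, 6, 7, 8), so 4 piles are needed.

4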